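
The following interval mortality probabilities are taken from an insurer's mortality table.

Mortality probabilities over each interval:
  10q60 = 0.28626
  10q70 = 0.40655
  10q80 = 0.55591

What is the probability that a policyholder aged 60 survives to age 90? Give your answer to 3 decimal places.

0.188

30p60 = (1 − 0.28626) × (1 − 0.40655) × (1 − 0.55591).
= 0.71374 × 0.59345 × 0.44409 = 0.188103.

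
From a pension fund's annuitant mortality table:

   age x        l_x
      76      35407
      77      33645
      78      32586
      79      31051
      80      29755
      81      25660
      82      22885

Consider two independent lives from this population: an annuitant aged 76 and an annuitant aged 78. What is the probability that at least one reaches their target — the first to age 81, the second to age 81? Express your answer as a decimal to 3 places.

0.941

p₁ = l_81/l_76 = 25660/35407 = 0.724715; p₂ = l_81/l_78 = 25660/32586 = 0.787455.
P(at least one) = 1 − (1−p₁)(1−p₂) = 1 − 0.275285 × 0.212545 = 0.941490.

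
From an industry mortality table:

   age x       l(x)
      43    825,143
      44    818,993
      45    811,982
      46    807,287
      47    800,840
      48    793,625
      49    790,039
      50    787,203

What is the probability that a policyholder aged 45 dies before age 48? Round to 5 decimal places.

0.02261

P(die before 48 | alive at 45) = 1 − l(48)/l(45) = 1 − 793,625/811,982 = (18,357)/811,982 = 0.022608.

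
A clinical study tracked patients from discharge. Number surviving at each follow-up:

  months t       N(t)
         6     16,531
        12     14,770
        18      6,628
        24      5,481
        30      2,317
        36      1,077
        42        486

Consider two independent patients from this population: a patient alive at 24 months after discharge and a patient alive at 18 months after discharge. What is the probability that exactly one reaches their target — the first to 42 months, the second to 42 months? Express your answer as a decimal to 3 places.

0.149

p₁ = N(42)/N(24) = 486/5,481 = 0.088670; p₂ = N(42)/N(18) = 486/6,628 = 0.073325.
P(exactly one) = p₁(1−p₂) + (1−p₁)p₂ = 0.082168 + 0.066823 = 0.148992.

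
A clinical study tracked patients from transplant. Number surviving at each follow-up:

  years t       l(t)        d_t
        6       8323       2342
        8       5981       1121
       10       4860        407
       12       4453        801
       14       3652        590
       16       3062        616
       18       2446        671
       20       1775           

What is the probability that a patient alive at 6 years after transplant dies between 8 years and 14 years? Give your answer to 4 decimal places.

This is the probability of reaching 8 but not 14, conditional on being alive at 6: (l(8) − l(14)) / l(6).
= (5981 − 3652) / 8323 = 2329 / 8323 = 0.279827.

0.2798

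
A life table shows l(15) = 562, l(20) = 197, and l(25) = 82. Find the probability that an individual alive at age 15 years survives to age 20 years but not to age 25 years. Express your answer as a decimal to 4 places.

This is the probability of reaching 20 but not 25, conditional on being alive at 15: (l(20) − l(25)) / l(15).
= (197 − 82) / 562 = 115 / 562 = 0.204626.

0.2046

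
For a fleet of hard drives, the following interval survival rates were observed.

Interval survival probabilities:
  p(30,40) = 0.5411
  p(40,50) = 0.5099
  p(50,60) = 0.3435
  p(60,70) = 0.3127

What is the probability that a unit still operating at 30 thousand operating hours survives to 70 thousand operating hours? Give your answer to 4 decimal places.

Chaining the interval survival probabilities: 0.5411 × 0.5099 × 0.3435 × 0.3127.
= 0.029636.

0.0296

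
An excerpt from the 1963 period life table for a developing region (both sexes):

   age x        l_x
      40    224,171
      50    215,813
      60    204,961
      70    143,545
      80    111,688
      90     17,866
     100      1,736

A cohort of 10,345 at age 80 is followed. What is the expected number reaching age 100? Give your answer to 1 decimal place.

160.8

The relevant probability is 1,736/111,688 = 0.015543.
Expected number = 10,345 × 0.015543 = 160.8.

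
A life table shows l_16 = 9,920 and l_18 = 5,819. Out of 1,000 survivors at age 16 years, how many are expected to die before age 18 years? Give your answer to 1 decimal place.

413.4

The relevant probability is 1 − 5,819/9,920 = 0.413407.
Expected number = 1,000 × 0.413407 = 413.4.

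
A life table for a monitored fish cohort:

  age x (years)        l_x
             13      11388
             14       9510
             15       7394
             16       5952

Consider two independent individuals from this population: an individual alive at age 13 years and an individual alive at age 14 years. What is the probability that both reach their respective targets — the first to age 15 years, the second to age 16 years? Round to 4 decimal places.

0.4064

p₁ = l_15/l_13 = 7394/11388 = 0.649280; p₂ = l_16/l_14 = 5952/9510 = 0.625868.
P(both) = p₁ × p₂ = 0.649280 × 0.625868 = 0.406364.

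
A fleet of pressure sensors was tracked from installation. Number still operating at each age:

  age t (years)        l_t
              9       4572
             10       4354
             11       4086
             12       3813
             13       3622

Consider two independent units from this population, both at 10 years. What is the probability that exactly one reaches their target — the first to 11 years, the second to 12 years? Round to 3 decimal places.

0.171

p₁ = l_11/l_10 = 4086/4354 = 0.938447; p₂ = l_12/l_10 = 3813/4354 = 0.875746.
P(exactly one) = p₁(1−p₂) + (1−p₁)p₂ = 0.116606 + 0.053905 = 0.170511.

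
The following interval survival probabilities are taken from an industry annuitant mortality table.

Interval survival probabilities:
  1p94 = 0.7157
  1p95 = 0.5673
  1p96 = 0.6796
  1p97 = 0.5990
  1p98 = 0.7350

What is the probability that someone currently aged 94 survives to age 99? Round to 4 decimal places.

0.1215

Chaining the interval survival probabilities: 0.7157 × 0.5673 × 0.6796 × 0.5990 × 0.7350.
= 0.121482.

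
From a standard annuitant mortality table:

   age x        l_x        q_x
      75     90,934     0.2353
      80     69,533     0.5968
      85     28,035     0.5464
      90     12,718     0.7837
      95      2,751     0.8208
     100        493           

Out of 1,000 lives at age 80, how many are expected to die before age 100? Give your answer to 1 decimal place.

992.9

The relevant probability is 1 − 493/69,533 = 0.992910.
Expected number = 1,000 × 0.992910 = 992.9.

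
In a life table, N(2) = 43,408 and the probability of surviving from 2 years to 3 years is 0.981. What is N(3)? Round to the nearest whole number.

42583

N(3) = N(2) × p = 43,408 × 0.981 = 42583.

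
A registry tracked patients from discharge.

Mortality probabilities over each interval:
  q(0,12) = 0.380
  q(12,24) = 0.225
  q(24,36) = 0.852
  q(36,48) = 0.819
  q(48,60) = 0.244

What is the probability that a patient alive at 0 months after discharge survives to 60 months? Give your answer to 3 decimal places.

Chaining the interval survival probabilities: (1 − 0.380) × (1 − 0.225) × (1 − 0.852) × (1 − 0.819) × (1 − 0.244).
= 0.620 × 0.775 × 0.148 × 0.181 × 0.756 = 0.009731.

0.010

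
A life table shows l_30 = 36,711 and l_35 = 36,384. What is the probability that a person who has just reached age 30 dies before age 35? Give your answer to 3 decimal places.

P(die before 35 | alive at 30) = 1 − l_35/l_30 = 1 − 36,384/36,711 = (327)/36,711 = 0.008907.

0.009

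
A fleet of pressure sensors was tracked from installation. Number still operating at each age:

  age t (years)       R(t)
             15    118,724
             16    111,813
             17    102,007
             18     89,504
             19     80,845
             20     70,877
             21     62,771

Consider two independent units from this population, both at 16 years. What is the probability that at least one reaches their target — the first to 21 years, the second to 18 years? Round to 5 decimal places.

p₁ = R(21)/R(16) = 62,771/111,813 = 0.561393; p₂ = R(18)/R(16) = 89,504/111,813 = 0.800479.
P(at least one) = 1 − (1−p₁)(1−p₂) = 1 − 0.438607 × 0.199521 = 0.912489.

0.91249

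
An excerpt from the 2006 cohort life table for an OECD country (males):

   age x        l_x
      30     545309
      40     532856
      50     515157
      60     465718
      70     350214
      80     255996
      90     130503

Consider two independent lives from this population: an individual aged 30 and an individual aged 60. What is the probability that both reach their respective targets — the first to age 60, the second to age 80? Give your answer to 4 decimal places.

0.4695

p₁ = l_60/l_30 = 465718/545309 = 0.854044; p₂ = l_80/l_60 = 255996/465718 = 0.549680.
P(both) = p₁ × p₂ = 0.854044 × 0.549680 = 0.469451.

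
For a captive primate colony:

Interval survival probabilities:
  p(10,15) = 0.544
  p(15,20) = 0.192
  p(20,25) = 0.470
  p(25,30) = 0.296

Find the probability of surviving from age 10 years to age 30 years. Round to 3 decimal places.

0.015

Survival from 10 to 30 is the product of surviving each interval: 0.544 × 0.192 × 0.470 × 0.296.
= 0.014531.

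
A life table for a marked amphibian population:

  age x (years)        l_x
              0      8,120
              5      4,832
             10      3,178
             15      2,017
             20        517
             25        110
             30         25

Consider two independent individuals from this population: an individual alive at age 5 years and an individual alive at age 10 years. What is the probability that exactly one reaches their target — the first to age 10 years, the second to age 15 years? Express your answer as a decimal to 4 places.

0.4575

p₁ = l_10/l_5 = 3,178/4,832 = 0.657699; p₂ = l_15/l_10 = 2,017/3,178 = 0.634676.
P(exactly one) = p₁(1−p₂) + (1−p₁)p₂ = 0.240273 + 0.217250 = 0.457523.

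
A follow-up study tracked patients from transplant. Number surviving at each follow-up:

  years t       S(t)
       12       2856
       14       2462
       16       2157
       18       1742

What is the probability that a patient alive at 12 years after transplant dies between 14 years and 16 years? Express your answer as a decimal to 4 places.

0.1068

This is the probability of reaching 14 but not 16, conditional on being alive at 12: (S(14) − S(16)) / S(12).
= (2462 − 2157) / 2856 = 305 / 2856 = 0.106793.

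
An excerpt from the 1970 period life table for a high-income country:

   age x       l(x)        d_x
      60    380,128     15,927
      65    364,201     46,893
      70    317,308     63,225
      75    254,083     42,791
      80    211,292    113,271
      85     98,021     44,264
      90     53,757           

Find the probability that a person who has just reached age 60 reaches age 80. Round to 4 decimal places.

0.5558

The conditional survival probability is l(80)/l(60) = 211,292/380,128 = 0.555844.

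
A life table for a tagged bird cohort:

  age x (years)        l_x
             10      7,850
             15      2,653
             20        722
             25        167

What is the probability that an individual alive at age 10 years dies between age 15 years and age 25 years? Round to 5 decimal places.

This is the probability of reaching 15 but not 25, conditional on being alive at 10: (l_15 − l_25) / l_10.
= (2,653 − 167) / 7,850 = 2,486 / 7,850 = 0.316688.

0.31669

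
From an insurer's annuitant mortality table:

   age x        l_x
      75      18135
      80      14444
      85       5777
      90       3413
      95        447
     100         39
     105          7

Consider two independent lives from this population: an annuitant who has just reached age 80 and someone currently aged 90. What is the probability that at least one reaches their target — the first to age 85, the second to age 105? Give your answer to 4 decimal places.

0.4012

p₁ = l_85/l_80 = 5777/14444 = 0.399958; p₂ = l_105/l_90 = 7/3413 = 0.002051.
P(at least one) = 1 − (1−p₁)(1−p₂) = 1 − 0.600042 × 0.997949 = 0.401189.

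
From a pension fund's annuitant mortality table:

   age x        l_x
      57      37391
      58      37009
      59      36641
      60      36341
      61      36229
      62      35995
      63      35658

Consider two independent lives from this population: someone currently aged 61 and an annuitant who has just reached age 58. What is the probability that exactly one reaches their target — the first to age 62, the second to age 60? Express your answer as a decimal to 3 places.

p₁ = l_62/l_61 = 35995/36229 = 0.993541; p₂ = l_60/l_58 = 36341/37009 = 0.981950.
P(exactly one) = p₁(1−p₂) + (1−p₁)p₂ = 0.017933 + 0.006342 = 0.024276.

0.024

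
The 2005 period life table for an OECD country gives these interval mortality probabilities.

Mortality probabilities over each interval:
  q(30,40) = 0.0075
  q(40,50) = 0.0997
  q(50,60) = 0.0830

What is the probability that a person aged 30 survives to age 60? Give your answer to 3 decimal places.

0.819

P(survive 30→60) = (1 − 0.0075) × (1 − 0.0997) × (1 − 0.0830).
= 0.9925 × 0.9003 × 0.9170 = 0.819383.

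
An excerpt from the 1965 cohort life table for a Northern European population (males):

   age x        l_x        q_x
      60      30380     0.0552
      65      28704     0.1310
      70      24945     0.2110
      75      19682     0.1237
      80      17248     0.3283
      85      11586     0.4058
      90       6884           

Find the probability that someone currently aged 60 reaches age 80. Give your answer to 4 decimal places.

0.5677

The conditional survival probability is l_80/l_60 = 17248/30380 = 0.567742.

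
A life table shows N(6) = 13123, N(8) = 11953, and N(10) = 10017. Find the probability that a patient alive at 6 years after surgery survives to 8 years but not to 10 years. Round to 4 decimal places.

0.1475

This is the probability of reaching 8 but not 10, conditional on being alive at 6: (N(8) − N(10)) / N(6).
= (11953 − 10017) / 13123 = 1936 / 13123 = 0.147527.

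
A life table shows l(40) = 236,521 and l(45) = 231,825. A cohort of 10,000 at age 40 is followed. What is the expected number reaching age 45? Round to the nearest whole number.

The relevant probability is 231,825/236,521 = 0.980146.
Expected number = 10,000 × 0.980146 = 9801.

9801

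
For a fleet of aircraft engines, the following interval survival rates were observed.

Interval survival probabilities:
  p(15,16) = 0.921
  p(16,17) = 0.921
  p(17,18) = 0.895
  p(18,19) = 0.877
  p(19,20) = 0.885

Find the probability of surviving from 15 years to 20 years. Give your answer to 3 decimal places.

Survival from 15 to 20 is the product of surviving each interval: 0.921 × 0.921 × 0.895 × 0.877 × 0.885.
= 0.589230.

0.589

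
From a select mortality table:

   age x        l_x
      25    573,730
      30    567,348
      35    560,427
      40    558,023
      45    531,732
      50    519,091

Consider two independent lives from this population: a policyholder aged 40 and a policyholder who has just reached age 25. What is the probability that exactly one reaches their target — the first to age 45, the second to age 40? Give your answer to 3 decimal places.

p₁ = l_45/l_40 = 531,732/558,023 = 0.952885; p₂ = l_40/l_25 = 558,023/573,730 = 0.972623.
P(exactly one) = p₁(1−p₂) + (1−p₁)p₂ = 0.026087 + 0.045825 = 0.071912.

0.072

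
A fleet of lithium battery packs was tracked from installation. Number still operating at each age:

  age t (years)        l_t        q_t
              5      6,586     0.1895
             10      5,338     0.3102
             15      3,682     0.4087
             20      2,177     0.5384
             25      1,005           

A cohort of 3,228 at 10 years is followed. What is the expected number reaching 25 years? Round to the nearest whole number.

The relevant probability is 1,005/5,338 = 0.188273.
Expected number = 3,228 × 0.188273 = 608.

608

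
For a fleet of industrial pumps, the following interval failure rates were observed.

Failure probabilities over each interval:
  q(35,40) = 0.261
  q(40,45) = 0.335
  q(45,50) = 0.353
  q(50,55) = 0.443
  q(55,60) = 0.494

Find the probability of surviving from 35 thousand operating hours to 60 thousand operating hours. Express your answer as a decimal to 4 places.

0.0896

Survival from 35 to 60 is the product of surviving each interval: (1 − 0.261) × (1 − 0.335) × (1 − 0.353) × (1 − 0.443) × (1 − 0.494).
= 0.739 × 0.665 × 0.647 × 0.557 × 0.506 = 0.089614.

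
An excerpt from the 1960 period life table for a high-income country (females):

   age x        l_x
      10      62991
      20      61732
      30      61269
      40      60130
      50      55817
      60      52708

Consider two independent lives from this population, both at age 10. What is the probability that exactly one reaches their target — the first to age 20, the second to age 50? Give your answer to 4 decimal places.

p₁ = l_20/l_10 = 61732/62991 = 0.980013; p₂ = l_50/l_10 = 55817/62991 = 0.886111.
P(exactly one) = p₁(1−p₂) + (1−p₁)p₂ = 0.111613 + 0.017711 = 0.129323.

0.1293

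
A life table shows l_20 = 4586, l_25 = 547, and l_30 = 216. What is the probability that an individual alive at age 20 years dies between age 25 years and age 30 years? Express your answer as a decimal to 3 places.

0.072

This is the probability of reaching 25 but not 30, conditional on being alive at 20: (l_25 − l_30) / l_20.
= (547 − 216) / 4586 = 331 / 4586 = 0.072176.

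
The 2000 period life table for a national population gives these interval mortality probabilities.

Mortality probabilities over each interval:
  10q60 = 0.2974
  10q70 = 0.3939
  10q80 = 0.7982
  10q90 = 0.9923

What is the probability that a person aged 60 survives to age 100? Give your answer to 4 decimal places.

0.0007

Survival from 60 to 100 is the product of surviving each interval: (1 − 0.2974) × (1 − 0.3939) × (1 − 0.7982) × (1 − 0.9923).
= 0.7026 × 0.6061 × 0.2018 × 0.0077 = 0.000662.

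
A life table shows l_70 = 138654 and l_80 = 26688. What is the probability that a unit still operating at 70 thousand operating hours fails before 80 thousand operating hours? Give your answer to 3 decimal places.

0.808

P(fail before 80 | operational at 70) = 1 − l_80/l_70 = 1 − 26688/138654 = (111966)/138654 = 0.807521.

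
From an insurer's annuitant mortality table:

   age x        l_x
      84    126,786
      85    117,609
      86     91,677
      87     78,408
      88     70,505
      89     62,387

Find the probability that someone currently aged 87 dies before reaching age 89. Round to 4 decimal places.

P(die before 89 | alive at 87) = 1 − l_89/l_87 = 1 − 62,387/78,408 = (16,021)/78,408 = 0.204329.

0.2043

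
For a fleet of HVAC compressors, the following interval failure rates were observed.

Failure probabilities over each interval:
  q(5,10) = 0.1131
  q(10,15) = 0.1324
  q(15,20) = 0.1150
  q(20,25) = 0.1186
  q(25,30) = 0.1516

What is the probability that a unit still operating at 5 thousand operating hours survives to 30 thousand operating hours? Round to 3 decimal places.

Chaining the interval survival probabilities: (1 − 0.1131) × (1 − 0.1324) × (1 − 0.1150) × (1 − 0.1186) × (1 − 0.1516).
= 0.8869 × 0.8676 × 0.8850 × 0.8814 × 0.8484 = 0.509227.

0.509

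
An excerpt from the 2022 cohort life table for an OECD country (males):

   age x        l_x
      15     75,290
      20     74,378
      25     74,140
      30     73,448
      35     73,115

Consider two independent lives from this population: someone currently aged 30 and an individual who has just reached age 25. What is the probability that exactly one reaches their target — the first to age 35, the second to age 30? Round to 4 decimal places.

p₁ = l_35/l_30 = 73,115/73,448 = 0.995466; p₂ = l_30/l_25 = 73,448/74,140 = 0.990666.
P(exactly one) = p₁(1−p₂) + (1−p₁)p₂ = 0.009292 + 0.004492 = 0.013783.

0.0138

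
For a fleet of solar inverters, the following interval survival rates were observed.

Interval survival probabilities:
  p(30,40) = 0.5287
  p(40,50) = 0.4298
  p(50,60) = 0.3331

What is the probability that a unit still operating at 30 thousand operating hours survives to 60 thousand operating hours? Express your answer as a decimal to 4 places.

0.0757

Chaining the interval survival probabilities: 0.5287 × 0.4298 × 0.3331.
= 0.075692.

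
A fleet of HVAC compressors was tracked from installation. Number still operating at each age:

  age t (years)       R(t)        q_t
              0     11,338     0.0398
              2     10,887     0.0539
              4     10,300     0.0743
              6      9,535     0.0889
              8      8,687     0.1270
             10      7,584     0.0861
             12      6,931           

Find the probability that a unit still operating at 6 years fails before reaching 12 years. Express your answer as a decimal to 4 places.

0.2731

P(fail before 12 | operational at 6) = 1 − R(12)/R(6) = 1 − 6,931/9,535 = (2,604)/9,535 = 0.273099.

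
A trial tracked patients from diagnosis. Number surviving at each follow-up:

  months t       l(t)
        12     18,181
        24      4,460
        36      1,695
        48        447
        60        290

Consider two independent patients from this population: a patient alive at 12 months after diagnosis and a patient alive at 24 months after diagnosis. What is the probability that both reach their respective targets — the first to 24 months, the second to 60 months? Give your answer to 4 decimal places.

p₁ = l(24)/l(12) = 4,460/18,181 = 0.245311; p₂ = l(60)/l(24) = 290/4,460 = 0.065022.
P(both) = p₁ × p₂ = 0.245311 × 0.065022 = 0.015951.

0.0160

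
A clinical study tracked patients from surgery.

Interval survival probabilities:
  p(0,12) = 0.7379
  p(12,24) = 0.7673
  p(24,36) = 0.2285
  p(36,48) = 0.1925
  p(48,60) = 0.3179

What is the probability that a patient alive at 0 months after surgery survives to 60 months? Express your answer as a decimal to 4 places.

Chaining the interval survival probabilities: 0.7379 × 0.7673 × 0.2285 × 0.1925 × 0.3179.
= 0.007917.

0.0079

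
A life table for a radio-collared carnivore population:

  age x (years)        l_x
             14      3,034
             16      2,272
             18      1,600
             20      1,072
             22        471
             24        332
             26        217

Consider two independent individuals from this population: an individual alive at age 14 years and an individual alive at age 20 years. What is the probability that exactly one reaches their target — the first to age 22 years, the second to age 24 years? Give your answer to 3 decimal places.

p₁ = l_22/l_14 = 471/3,034 = 0.155241; p₂ = l_24/l_20 = 332/1,072 = 0.309701.
P(exactly one) = p₁(1−p₂) + (1−p₁)p₂ = 0.107163 + 0.261623 = 0.368785.

0.369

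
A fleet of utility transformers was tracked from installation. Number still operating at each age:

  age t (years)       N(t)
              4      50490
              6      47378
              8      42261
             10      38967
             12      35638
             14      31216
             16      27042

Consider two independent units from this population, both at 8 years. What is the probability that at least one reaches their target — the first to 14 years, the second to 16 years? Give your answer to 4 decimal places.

0.9059

p₁ = N(14)/N(8) = 31216/42261 = 0.738648; p₂ = N(16)/N(8) = 27042/42261 = 0.639881.
P(at least one) = 1 − (1−p₁)(1−p₂) = 1 − 0.261352 × 0.360119 = 0.905882.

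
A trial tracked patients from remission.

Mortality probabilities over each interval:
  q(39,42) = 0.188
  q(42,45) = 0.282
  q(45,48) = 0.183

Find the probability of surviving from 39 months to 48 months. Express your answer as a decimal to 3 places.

Chaining the interval survival probabilities: (1 − 0.188) × (1 − 0.282) × (1 − 0.183).
= 0.812 × 0.718 × 0.817 = 0.476324.

0.476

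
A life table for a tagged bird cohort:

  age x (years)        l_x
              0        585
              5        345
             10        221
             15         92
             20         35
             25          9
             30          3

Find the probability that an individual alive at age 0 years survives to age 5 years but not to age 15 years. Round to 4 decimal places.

This is the probability of reaching 5 but not 15, conditional on being alive at 0: (l_5 − l_15) / l_0.
= (345 − 92) / 585 = 253 / 585 = 0.432479.

0.4325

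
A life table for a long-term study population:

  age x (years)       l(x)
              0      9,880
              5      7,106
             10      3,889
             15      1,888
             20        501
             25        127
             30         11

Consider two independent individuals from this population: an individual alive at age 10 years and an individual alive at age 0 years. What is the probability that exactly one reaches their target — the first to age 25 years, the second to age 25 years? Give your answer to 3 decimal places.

0.045

p₁ = l(25)/l(10) = 127/3,889 = 0.032656; p₂ = l(25)/l(0) = 127/9,880 = 0.012854.
P(exactly one) = p₁(1−p₂) + (1−p₁)p₂ = 0.032236 + 0.012434 = 0.044670.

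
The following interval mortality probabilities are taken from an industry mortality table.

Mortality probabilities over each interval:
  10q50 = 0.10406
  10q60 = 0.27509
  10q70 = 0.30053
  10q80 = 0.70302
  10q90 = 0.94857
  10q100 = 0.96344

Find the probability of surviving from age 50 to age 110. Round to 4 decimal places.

Survival from 50 to 110 is the product of surviving each interval: (1 − 0.10406) × (1 − 0.27509) × (1 − 0.30053) × (1 − 0.70302) × (1 − 0.94857) × (1 − 0.96344).
= 0.89594 × 0.72491 × 0.69947 × 0.29698 × 0.05143 × 0.03656 = 0.000254.

0.0003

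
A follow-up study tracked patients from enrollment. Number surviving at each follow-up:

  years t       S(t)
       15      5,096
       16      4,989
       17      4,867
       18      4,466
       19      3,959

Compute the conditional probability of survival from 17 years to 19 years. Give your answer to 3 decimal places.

0.813

The conditional survival probability is S(19)/S(17) = 3,959/4,867 = 0.813437.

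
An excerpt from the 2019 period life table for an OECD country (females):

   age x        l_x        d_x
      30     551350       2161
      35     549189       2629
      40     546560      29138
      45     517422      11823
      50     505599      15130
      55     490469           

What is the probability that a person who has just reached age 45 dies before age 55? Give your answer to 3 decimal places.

P(die before 55 | alive at 45) = 1 − l_55/l_45 = 1 − 490469/517422 = (26953)/517422 = 0.052091.

0.052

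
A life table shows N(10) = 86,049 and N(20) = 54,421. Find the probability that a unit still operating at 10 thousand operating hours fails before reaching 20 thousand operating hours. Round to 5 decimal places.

P(fail before 20 | operational at 10) = 1 − N(20)/N(10) = 1 − 54,421/86,049 = (31,628)/86,049 = 0.367558.

0.36756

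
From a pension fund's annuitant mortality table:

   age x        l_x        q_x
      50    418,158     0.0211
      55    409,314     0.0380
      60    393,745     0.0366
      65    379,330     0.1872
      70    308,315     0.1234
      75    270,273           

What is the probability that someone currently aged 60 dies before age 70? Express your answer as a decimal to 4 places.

P(die before 70 | alive at 60) = 1 − l_70/l_60 = 1 − 308,315/393,745 = (85,430)/393,745 = 0.216968.

0.2170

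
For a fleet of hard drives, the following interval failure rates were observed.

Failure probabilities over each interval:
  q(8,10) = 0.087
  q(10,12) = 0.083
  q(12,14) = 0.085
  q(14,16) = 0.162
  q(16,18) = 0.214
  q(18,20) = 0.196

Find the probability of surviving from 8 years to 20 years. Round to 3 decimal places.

Survival from 8 to 20 is the product of surviving each interval: (1 − 0.087) × (1 − 0.083) × (1 − 0.085) × (1 − 0.162) × (1 − 0.214) × (1 − 0.196).
= 0.913 × 0.917 × 0.915 × 0.838 × 0.786 × 0.804 = 0.405680.

0.406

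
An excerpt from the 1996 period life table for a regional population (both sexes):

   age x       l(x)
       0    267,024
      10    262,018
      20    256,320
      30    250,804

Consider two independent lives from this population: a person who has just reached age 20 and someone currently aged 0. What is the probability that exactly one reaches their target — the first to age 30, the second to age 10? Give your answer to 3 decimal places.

p₁ = l(30)/l(20) = 250,804/256,320 = 0.978480; p₂ = l(10)/l(0) = 262,018/267,024 = 0.981253.
P(exactly one) = p₁(1−p₂) + (1−p₁)p₂ = 0.018344 + 0.021117 = 0.039460.

0.039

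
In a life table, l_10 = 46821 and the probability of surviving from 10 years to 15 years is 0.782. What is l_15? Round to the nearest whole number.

l_15 = l_10 × p = 46821 × 0.782 = 36614.

36614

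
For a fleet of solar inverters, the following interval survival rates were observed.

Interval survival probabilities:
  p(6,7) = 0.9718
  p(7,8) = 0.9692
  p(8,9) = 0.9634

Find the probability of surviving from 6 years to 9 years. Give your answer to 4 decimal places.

The overall survival probability is 0.9718 × 0.9692 × 0.9634.
= 0.907396.

0.9074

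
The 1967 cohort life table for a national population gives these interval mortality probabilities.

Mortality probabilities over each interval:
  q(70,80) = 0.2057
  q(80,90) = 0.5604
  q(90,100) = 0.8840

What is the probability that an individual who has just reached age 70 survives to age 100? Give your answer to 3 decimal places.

0.041

P(survive 70→100) = (1 − 0.2057) × (1 − 0.5604) × (1 − 0.8840).
= 0.7943 × 0.4396 × 0.1160 = 0.040504.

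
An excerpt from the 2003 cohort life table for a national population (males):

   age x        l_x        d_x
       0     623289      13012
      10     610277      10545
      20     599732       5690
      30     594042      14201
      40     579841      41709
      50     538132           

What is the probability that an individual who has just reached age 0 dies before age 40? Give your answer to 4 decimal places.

0.0697

P(die before 40 | alive at 0) = 1 − l_40/l_0 = 1 − 579841/623289 = (43448)/623289 = 0.069708.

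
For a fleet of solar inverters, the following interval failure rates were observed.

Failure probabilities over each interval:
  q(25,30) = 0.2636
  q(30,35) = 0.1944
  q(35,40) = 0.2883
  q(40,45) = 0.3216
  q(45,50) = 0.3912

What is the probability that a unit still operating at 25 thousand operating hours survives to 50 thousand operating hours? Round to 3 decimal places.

0.174

Chaining the interval survival probabilities: (1 − 0.2636) × (1 − 0.1944) × (1 − 0.2883) × (1 − 0.3216) × (1 − 0.3912).
= 0.7364 × 0.8056 × 0.7117 × 0.6784 × 0.6088 = 0.174378.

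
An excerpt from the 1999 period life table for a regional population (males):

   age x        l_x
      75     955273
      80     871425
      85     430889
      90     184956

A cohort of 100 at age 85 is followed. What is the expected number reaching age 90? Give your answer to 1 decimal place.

42.9

The relevant probability is 184956/430889 = 0.429243.
Expected number = 100 × 0.429243 = 42.9.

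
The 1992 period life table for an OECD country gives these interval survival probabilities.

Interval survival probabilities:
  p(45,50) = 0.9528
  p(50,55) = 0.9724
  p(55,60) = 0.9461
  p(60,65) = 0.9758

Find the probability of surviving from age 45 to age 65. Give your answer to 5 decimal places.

P(survive 45→65) = 0.9528 × 0.9724 × 0.9461 × 0.9758.
= 0.855351.

0.85535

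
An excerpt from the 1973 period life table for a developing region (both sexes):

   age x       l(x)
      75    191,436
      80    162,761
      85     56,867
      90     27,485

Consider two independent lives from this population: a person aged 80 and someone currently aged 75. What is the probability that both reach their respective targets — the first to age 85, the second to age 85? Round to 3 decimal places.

0.104

p₁ = l(85)/l(80) = 56,867/162,761 = 0.349390; p₂ = l(85)/l(75) = 56,867/191,436 = 0.297055.
P(both) = p₁ × p₂ = 0.349390 × 0.297055 = 0.103788.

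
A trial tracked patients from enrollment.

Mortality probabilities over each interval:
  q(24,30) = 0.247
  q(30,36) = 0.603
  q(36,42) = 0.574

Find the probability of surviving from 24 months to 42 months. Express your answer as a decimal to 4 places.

0.1273

Chaining the interval survival probabilities: (1 − 0.247) × (1 − 0.603) × (1 − 0.574).
= 0.753 × 0.397 × 0.426 = 0.127349.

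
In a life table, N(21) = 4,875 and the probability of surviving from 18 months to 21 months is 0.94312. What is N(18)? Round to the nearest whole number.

5169

N(18) = N(21) / p = 4,875 / 0.94312 = 5169.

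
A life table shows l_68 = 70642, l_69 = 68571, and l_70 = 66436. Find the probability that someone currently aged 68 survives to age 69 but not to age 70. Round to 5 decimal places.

0.03022

We want 1|1q68 = (l_69 − l_70)/l_68.
This is the probability of reaching 69 but not 70, conditional on being alive at 68: (l_69 − l_70) / l_68.
= (68571 − 66436) / 70642 = 2135 / 70642 = 0.030223.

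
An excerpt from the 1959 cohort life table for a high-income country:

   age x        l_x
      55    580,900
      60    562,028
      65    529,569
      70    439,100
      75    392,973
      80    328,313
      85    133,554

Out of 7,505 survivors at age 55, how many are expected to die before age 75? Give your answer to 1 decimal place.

The relevant probability is 1 − 392,973/580,900 = 0.323510.
Expected number = 7,505 × 0.323510 = 2427.9.

2427.9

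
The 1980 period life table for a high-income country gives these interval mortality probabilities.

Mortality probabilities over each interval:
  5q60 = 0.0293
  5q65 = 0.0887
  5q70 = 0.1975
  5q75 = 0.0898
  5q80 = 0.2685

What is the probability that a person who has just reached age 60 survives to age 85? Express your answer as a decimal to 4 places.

0.4727

Survival from 60 to 85 is the product of surviving each interval: (1 − 0.0293) × (1 − 0.0887) × (1 − 0.1975) × (1 − 0.0898) × (1 − 0.2685).
= 0.9707 × 0.9113 × 0.8025 × 0.9102 × 0.7315 = 0.472653.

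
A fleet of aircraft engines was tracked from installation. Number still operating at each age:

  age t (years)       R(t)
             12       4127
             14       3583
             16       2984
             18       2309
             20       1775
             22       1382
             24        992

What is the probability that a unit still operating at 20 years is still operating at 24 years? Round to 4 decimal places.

The conditional survival probability is R(24)/R(20) = 992/1775 = 0.558873.

0.5589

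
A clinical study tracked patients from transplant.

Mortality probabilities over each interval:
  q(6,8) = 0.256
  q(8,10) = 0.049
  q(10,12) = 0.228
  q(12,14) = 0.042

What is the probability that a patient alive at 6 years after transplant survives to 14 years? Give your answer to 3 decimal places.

0.523

P(survive 6→14) = (1 − 0.256) × (1 − 0.049) × (1 − 0.228) × (1 − 0.042).
= 0.744 × 0.951 × 0.772 × 0.958 = 0.523283.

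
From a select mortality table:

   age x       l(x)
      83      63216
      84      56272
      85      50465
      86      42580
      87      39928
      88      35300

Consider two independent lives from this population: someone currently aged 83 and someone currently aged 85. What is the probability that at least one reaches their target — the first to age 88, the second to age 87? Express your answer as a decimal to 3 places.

0.908

p₁ = l(88)/l(83) = 35300/63216 = 0.558403; p₂ = l(87)/l(85) = 39928/50465 = 0.791202.
P(at least one) = 1 − (1−p₁)(1−p₂) = 1 − 0.441597 × 0.208798 = 0.907795.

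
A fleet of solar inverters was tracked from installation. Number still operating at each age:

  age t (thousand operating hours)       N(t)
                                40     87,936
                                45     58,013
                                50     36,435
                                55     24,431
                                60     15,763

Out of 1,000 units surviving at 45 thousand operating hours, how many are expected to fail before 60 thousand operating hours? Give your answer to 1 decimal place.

The relevant probability is 1 − 15,763/58,013 = 0.728285.
Expected number = 1,000 × 0.728285 = 728.3.

728.3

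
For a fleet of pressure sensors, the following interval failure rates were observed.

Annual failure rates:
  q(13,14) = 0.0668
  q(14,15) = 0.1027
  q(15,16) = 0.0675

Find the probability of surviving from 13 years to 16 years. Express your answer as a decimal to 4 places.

0.7808

P(survive 13→16) = (1 − 0.0668) × (1 − 0.1027) × (1 − 0.0675).
= 0.9332 × 0.8973 × 0.9325 = 0.780839.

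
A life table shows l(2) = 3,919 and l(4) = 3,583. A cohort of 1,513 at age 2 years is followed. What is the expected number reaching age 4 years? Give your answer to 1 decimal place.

1383.3

The relevant probability is 3,583/3,919 = 0.914264.
Expected number = 1,513 × 0.914264 = 1383.3.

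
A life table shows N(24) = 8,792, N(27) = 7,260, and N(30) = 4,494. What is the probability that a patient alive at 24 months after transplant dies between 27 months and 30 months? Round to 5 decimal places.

0.31460

This is the probability of reaching 27 but not 30, conditional on being alive at 24: (N(27) − N(30)) / N(24).
= (7,260 − 4,494) / 8,792 = 2,766 / 8,792 = 0.314604.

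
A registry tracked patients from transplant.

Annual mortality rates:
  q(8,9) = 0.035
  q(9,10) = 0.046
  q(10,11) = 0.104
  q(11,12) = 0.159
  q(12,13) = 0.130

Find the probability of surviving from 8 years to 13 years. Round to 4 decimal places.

0.6035

The overall survival probability is (1 − 0.035) × (1 − 0.046) × (1 − 0.104) × (1 − 0.159) × (1 − 0.130).
= 0.965 × 0.954 × 0.896 × 0.841 × 0.870 = 0.603530.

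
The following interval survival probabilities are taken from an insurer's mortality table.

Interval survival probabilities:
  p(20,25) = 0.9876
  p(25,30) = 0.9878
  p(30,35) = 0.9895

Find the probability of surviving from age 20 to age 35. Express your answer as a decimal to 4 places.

P(survive 20→35) = 0.9876 × 0.9878 × 0.9895.
= 0.965308.

0.9653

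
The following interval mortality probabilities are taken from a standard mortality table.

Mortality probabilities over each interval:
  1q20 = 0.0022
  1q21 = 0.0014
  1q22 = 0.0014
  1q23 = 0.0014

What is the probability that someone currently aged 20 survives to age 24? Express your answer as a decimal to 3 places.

0.994

4p20 = (1 − 0.0022) × (1 − 0.0014) × (1 − 0.0014) × (1 − 0.0014).
= 0.9978 × 0.9986 × 0.9986 × 0.9986 = 0.993615.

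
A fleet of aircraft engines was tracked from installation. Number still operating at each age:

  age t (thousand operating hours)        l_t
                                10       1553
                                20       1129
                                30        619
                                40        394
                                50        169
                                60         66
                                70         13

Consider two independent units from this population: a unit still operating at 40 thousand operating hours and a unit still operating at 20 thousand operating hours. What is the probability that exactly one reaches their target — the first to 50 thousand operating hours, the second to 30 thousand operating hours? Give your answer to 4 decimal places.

p₁ = l_50/l_40 = 169/394 = 0.428934; p₂ = l_30/l_20 = 619/1129 = 0.548273.
P(exactly one) = p₁(1−p₂) + (1−p₁)p₂ = 0.193761 + 0.313100 = 0.506861.

0.5069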